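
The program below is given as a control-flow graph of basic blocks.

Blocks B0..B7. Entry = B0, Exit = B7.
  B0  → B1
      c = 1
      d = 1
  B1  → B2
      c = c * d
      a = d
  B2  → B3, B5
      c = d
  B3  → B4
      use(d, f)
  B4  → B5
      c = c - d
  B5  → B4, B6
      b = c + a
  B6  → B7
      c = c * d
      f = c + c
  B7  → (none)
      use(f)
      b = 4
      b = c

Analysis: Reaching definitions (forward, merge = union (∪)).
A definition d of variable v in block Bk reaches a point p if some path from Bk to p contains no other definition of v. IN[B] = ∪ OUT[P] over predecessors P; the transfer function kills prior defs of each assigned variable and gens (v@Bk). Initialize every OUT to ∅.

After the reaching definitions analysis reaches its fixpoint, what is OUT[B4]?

Answer: {a@B1, b@B5, c@B4, d@B0}

Derivation:
Per-block solution:
  B0:   IN={}   OUT={c@B0, d@B0}
  B1:   IN={c@B0, d@B0}   OUT={a@B1, c@B1, d@B0}
  B2:   IN={a@B1, c@B1, d@B0}   OUT={a@B1, c@B2, d@B0}
  B3:   IN={a@B1, c@B2, d@B0}   OUT={a@B1, c@B2, d@B0}
  B4:   IN={a@B1, b@B5, c@B2, c@B4, d@B0}   OUT={a@B1, b@B5, c@B4, d@B0}
  B5:   IN={a@B1, b@B5, c@B2, c@B4, d@B0}   OUT={a@B1, b@B5, c@B2, c@B4, d@B0}
  B6:   IN={a@B1, b@B5, c@B2, c@B4, d@B0}   OUT={a@B1, b@B5, c@B6, d@B0, f@B6}
  B7:   IN={a@B1, b@B5, c@B6, d@B0, f@B6}   OUT={a@B1, b@B7, c@B6, d@B0, f@B6}

Merge at B4: IN[B4] = OUT[B3] ⊔ OUT[B5] = {a@B1, b@B5, c@B2, c@B4, d@B0}
Applying B4's transfer function to that IN value gives OUT[B4] (row B4 above).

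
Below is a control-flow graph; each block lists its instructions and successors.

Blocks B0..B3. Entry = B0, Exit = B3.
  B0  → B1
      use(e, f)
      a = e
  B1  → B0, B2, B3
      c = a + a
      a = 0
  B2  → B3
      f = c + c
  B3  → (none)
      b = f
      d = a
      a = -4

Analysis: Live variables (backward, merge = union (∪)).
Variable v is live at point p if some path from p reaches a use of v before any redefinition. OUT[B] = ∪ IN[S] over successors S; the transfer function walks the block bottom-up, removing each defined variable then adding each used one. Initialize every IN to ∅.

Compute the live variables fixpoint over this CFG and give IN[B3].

Converged values:
  B0: | IN={e, f} | OUT={a, e, f}
  B1: | IN={a, e, f} | OUT={a, c, e, f}
  B2: | IN={a, c} | OUT={a, f}
  B3: | IN={a, f} | OUT={}

B3 is the boundary node: OUT[B3] = {}
Applying B3's transfer function to that OUT value gives IN[B3] (row B3 above).

Answer: {a, f}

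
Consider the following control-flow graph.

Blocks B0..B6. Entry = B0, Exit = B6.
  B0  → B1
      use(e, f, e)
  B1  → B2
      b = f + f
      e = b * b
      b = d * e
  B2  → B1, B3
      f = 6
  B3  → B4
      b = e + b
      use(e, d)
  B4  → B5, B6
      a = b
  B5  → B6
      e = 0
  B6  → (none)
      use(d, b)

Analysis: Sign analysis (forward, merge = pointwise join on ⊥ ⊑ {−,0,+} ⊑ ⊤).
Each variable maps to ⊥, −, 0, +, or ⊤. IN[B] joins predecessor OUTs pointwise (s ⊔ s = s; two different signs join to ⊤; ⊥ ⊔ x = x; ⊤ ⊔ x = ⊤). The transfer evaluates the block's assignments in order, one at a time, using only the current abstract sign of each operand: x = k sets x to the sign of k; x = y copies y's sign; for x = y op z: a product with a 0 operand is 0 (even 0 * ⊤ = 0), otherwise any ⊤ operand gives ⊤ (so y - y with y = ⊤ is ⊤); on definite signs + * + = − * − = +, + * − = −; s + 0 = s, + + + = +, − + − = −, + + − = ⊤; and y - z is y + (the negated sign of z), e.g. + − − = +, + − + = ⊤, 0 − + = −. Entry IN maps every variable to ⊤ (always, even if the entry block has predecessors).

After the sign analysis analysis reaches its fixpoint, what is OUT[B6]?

Answer: {a: ⊤, b: ⊤, c: ⊤, d: ⊤, e: ⊤, f: +}

Derivation:
Fixpoint table:
  B0: | IN=(all ⊤) | OUT=(all ⊤)
  B1: | IN=(all ⊤) | OUT=(all ⊤)
  B2: | IN=(all ⊤) | OUT={f:+; rest ⊤}
  B3: | IN={f:+; rest ⊤} | OUT={f:+; rest ⊤}
  B4: | IN={f:+; rest ⊤} | OUT={f:+; rest ⊤}
  B5: | IN={f:+; rest ⊤} | OUT={e:0, f:+; rest ⊤}
  B6: | IN={f:+; rest ⊤} | OUT={f:+; rest ⊤}

Merge at B6: IN[B6] = OUT[B4] ⊔ OUT[B5] = {a: ⊤, b: ⊤, c: ⊤, d: ⊤, e: ⊤, f: +}
Applying B6's transfer function to that IN value gives OUT[B6] (row B6 above).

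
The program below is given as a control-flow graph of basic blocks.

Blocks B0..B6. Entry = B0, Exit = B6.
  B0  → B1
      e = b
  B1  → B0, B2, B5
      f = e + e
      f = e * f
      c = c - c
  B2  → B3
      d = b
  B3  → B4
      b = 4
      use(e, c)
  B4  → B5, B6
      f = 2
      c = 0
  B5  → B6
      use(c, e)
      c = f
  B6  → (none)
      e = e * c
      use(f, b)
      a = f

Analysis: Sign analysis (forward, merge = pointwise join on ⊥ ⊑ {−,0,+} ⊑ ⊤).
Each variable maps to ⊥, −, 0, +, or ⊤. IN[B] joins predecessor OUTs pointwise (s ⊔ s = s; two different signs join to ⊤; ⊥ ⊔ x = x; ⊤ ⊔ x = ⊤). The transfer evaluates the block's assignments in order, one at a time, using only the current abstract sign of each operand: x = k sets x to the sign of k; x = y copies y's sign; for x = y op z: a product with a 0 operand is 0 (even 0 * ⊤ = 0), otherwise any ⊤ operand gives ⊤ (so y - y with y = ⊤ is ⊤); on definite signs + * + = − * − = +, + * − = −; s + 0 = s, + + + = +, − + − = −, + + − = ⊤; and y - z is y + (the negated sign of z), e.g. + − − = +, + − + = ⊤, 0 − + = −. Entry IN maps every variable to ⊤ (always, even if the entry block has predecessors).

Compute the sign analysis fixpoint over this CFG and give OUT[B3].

Answer: {a: ⊤, b: +, c: ⊤, d: ⊤, e: ⊤, f: ⊤}

Trace:
Converged values:
  B0: | IN=(all ⊤) | OUT=(all ⊤)
  B1: | IN=(all ⊤) | OUT=(all ⊤)
  B2: | IN=(all ⊤) | OUT=(all ⊤)
  B3: | IN=(all ⊤) | OUT={b:+; rest ⊤}
  B4: | IN={b:+; rest ⊤} | OUT={b:+, c:0, f:+; rest ⊤}
  B5: | IN=(all ⊤) | OUT=(all ⊤)
  B6: | IN=(all ⊤) | OUT=(all ⊤)

Merge at B3: IN[B3] = OUT[B2] = {a: ⊤, b: ⊤, c: ⊤, d: ⊤, e: ⊤, f: ⊤}
Applying B3's transfer function to that IN value gives OUT[B3] (row B3 above).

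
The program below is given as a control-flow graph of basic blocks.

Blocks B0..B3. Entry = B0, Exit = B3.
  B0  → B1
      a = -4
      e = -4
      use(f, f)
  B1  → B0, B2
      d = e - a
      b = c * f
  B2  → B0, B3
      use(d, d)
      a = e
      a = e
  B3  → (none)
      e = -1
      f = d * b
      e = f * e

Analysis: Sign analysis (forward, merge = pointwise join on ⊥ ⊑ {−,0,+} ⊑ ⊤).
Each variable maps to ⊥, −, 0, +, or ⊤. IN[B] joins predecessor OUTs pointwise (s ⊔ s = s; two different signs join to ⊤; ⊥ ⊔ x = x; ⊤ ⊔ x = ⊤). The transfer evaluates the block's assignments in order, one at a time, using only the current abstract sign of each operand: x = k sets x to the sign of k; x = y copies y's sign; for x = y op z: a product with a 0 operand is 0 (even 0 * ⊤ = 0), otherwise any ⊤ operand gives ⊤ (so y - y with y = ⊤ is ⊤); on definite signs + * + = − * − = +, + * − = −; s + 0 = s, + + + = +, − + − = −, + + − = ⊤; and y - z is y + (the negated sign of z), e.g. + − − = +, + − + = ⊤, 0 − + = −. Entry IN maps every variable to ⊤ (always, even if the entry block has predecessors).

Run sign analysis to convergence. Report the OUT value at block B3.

Answer: {a: -, b: ⊤, c: ⊤, d: ⊤, e: ⊤, f: ⊤}

Trace:
Per-block solution:
  B0: | IN=(all ⊤) | OUT={a:-, e:-; rest ⊤}
  B1: | IN={a:-, e:-; rest ⊤} | OUT={a:-, e:-; rest ⊤}
  B2: | IN={a:-, e:-; rest ⊤} | OUT={a:-, e:-; rest ⊤}
  B3: | IN={a:-, e:-; rest ⊤} | OUT={a:-; rest ⊤}

Merge at B3: IN[B3] = OUT[B2] = {a: -, b: ⊤, c: ⊤, d: ⊤, e: -, f: ⊤}
Applying B3's transfer function to that IN value gives OUT[B3] (row B3 above).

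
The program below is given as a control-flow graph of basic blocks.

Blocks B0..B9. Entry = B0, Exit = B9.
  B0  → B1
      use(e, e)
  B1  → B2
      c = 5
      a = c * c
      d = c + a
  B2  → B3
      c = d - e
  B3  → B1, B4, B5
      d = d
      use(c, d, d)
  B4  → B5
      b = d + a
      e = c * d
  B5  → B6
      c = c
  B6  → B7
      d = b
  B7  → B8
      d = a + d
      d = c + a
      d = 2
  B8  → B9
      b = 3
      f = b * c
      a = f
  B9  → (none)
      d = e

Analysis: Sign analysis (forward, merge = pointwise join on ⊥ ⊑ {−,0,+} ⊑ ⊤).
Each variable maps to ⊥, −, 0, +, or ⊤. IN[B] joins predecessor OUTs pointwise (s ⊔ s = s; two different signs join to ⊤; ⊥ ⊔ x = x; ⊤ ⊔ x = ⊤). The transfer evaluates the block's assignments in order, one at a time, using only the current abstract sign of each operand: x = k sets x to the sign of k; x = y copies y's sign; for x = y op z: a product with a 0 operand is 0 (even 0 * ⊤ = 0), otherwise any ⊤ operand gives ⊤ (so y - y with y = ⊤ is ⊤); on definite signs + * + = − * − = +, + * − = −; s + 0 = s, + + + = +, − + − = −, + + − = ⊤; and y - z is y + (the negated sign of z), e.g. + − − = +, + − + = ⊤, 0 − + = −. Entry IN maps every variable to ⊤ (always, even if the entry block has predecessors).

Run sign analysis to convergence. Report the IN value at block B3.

Fixpoint table:
  B0: | IN=(all ⊤) | OUT=(all ⊤)
  B1: | IN=(all ⊤) | OUT={a:+, c:+, d:+; rest ⊤}
  B2: | IN={a:+, c:+, d:+; rest ⊤} | OUT={a:+, d:+; rest ⊤}
  B3: | IN={a:+, d:+; rest ⊤} | OUT={a:+, d:+; rest ⊤}
  B4: | IN={a:+, d:+; rest ⊤} | OUT={a:+, b:+, d:+; rest ⊤}
  B5: | IN={a:+, d:+; rest ⊤} | OUT={a:+, d:+; rest ⊤}
  B6: | IN={a:+, d:+; rest ⊤} | OUT={a:+; rest ⊤}
  B7: | IN={a:+; rest ⊤} | OUT={a:+, d:+; rest ⊤}
  B8: | IN={a:+, d:+; rest ⊤} | OUT={b:+, d:+; rest ⊤}
  B9: | IN={b:+, d:+; rest ⊤} | OUT={b:+; rest ⊤}

Merge at B3: IN[B3] = OUT[B2] = {a: +, b: ⊤, c: ⊤, d: +, e: ⊤, f: ⊤}

Answer: {a: +, b: ⊤, c: ⊤, d: +, e: ⊤, f: ⊤}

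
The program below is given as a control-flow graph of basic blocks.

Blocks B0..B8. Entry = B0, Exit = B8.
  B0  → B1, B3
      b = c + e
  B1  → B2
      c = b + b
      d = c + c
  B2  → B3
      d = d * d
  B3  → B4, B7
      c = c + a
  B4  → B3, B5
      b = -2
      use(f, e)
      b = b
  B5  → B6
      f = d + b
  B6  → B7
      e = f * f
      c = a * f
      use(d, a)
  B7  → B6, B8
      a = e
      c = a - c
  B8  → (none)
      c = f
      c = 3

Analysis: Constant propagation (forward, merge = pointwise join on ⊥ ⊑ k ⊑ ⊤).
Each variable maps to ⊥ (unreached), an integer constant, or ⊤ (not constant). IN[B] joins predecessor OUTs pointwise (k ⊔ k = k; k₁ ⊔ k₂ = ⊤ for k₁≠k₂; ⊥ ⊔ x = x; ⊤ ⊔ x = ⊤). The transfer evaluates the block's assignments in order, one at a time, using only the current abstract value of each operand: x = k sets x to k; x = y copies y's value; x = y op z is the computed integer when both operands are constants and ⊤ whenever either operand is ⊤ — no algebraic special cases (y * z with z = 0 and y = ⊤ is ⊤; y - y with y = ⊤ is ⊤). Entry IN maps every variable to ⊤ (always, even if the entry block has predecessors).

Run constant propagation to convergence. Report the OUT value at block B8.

Per-block solution:
  B0:   IN=(all ⊤)   OUT=(all ⊤)
  B1:   IN=(all ⊤)   OUT=(all ⊤)
  B2:   IN=(all ⊤)   OUT=(all ⊤)
  B3:   IN=(all ⊤)   OUT=(all ⊤)
  B4:   IN=(all ⊤)   OUT={b:-2; rest ⊤}
  B5:   IN={b:-2; rest ⊤}   OUT={b:-2; rest ⊤}
  B6:   IN=(all ⊤)   OUT=(all ⊤)
  B7:   IN=(all ⊤)   OUT=(all ⊤)
  B8:   IN=(all ⊤)   OUT={c:3; rest ⊤}

Merge at B8: IN[B8] = OUT[B7] = {a: ⊤, b: ⊤, c: ⊤, d: ⊤, e: ⊤, f: ⊤}
Applying B8's transfer function to that IN value gives OUT[B8] (row B8 above).

Answer: {a: ⊤, b: ⊤, c: 3, d: ⊤, e: ⊤, f: ⊤}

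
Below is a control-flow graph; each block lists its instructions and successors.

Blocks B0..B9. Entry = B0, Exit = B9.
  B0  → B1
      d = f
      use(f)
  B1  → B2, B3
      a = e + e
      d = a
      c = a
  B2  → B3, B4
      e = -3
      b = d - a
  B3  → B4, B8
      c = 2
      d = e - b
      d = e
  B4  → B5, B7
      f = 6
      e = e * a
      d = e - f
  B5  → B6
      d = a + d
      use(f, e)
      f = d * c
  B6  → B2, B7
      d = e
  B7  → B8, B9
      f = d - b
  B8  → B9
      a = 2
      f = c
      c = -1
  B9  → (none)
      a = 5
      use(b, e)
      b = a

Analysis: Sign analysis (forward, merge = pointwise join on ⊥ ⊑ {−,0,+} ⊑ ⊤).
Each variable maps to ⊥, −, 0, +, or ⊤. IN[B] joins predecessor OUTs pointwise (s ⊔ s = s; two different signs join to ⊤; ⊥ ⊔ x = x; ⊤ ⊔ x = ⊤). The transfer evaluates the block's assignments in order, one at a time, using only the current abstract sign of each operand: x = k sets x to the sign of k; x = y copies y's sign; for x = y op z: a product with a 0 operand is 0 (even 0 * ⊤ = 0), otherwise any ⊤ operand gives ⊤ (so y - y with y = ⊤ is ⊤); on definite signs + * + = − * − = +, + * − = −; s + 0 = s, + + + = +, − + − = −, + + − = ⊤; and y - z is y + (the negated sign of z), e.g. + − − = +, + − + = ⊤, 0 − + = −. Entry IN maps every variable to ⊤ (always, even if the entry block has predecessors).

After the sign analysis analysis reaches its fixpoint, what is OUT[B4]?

Answer: {a: ⊤, b: ⊤, c: ⊤, d: ⊤, e: ⊤, f: +}

Working:
Fixpoint table:
  B0:  IN=(all ⊤)  OUT=(all ⊤)
  B1:  IN=(all ⊤)  OUT=(all ⊤)
  B2:  IN=(all ⊤)  OUT={e:-; rest ⊤}
  B3:  IN=(all ⊤)  OUT={c:+; rest ⊤}
  B4:  IN=(all ⊤)  OUT={f:+; rest ⊤}
  B5:  IN={f:+; rest ⊤}  OUT=(all ⊤)
  B6:  IN=(all ⊤)  OUT=(all ⊤)
  B7:  IN=(all ⊤)  OUT=(all ⊤)
  B8:  IN=(all ⊤)  OUT={a:+, c:-; rest ⊤}
  B9:  IN=(all ⊤)  OUT={a:+, b:+; rest ⊤}

Merge at B4: IN[B4] = OUT[B2] ⊔ OUT[B3] = {a: ⊤, b: ⊤, c: ⊤, d: ⊤, e: ⊤, f: ⊤}
Applying B4's transfer function to that IN value gives OUT[B4] (row B4 above).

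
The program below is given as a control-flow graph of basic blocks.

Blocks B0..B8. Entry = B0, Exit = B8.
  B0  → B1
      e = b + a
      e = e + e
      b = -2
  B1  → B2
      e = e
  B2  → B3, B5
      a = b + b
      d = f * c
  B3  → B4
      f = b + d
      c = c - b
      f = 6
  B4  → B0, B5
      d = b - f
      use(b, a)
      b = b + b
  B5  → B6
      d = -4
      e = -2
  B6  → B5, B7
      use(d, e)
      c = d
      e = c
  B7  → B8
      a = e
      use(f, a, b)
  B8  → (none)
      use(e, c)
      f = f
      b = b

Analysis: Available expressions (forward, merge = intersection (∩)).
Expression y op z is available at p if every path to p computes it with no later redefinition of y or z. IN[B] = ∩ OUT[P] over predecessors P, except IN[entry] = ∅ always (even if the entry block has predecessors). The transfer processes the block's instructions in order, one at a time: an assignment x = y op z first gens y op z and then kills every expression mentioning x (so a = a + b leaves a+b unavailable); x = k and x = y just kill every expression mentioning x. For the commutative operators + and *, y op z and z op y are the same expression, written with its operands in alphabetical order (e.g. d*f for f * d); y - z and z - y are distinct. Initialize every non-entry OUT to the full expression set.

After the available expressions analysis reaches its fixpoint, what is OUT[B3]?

Answer: {b+b, b+d}

Working:
Fixpoint table:
  B0: | IN={} | OUT={}
  B1: | IN={} | OUT={}
  B2: | IN={} | OUT={b+b, c*f}
  B3: | IN={b+b, c*f} | OUT={b+b, b+d}
  B4: | IN={b+b, b+d} | OUT={}
  B5: | IN={} | OUT={}
  B6: | IN={} | OUT={}
  B7: | IN={} | OUT={}
  B8: | IN={} | OUT={}

Merge at B3: IN[B3] = OUT[B2] = {b+b, c*f}
Applying B3's transfer function to that IN value gives OUT[B3] (row B3 above).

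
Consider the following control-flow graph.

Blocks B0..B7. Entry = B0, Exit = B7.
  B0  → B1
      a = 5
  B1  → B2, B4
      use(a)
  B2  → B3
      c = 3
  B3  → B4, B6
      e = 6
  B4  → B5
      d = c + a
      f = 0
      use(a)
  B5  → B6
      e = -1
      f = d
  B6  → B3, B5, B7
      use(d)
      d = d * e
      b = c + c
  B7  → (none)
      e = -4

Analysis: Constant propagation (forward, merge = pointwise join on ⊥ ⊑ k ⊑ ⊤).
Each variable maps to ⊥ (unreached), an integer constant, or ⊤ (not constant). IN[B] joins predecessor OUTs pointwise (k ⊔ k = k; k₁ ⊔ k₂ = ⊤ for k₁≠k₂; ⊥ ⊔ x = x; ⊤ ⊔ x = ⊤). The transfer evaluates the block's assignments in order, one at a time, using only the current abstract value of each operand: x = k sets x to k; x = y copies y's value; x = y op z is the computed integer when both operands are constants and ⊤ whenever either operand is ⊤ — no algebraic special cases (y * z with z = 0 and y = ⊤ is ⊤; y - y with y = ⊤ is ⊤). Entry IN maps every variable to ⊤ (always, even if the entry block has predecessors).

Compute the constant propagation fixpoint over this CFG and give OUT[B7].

Fixpoint table:
  B0: | IN=(all ⊤) | OUT={a:5; rest ⊤}
  B1: | IN={a:5; rest ⊤} | OUT={a:5; rest ⊤}
  B2: | IN={a:5; rest ⊤} | OUT={a:5, c:3; rest ⊤}
  B3: | IN={a:5; rest ⊤} | OUT={a:5, e:6; rest ⊤}
  B4: | IN={a:5; rest ⊤} | OUT={a:5, f:0; rest ⊤}
  B5: | IN={a:5; rest ⊤} | OUT={a:5, e:-1; rest ⊤}
  B6: | IN={a:5; rest ⊤} | OUT={a:5; rest ⊤}
  B7: | IN={a:5; rest ⊤} | OUT={a:5, e:-4; rest ⊤}

Merge at B7: IN[B7] = OUT[B6] = {a: 5, b: ⊤, c: ⊤, d: ⊤, e: ⊤, f: ⊤}
Applying B7's transfer function to that IN value gives OUT[B7] (row B7 above).

Answer: {a: 5, b: ⊤, c: ⊤, d: ⊤, e: -4, f: ⊤}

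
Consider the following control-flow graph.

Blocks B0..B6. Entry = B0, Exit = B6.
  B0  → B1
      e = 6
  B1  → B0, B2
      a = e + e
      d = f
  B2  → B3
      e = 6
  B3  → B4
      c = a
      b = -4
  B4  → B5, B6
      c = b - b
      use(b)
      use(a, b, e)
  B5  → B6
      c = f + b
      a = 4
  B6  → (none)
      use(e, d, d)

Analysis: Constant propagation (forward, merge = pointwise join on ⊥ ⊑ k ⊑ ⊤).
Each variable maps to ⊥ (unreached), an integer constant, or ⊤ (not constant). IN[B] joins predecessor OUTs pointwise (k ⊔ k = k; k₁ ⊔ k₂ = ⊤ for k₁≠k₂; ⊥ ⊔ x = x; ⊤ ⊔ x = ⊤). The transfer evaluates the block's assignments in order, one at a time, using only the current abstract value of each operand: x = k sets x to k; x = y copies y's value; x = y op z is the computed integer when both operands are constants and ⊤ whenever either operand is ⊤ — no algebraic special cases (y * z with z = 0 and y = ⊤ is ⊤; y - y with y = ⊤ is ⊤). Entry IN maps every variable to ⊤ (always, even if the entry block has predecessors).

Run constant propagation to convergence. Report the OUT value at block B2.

Converged values:
  B0:   IN=(all ⊤)   OUT={e:6; rest ⊤}
  B1:   IN={e:6; rest ⊤}   OUT={a:12, e:6; rest ⊤}
  B2:   IN={a:12, e:6; rest ⊤}   OUT={a:12, e:6; rest ⊤}
  B3:   IN={a:12, e:6; rest ⊤}   OUT={a:12, b:-4, c:12, e:6; rest ⊤}
  B4:   IN={a:12, b:-4, c:12, e:6; rest ⊤}   OUT={a:12, b:-4, c:0, e:6; rest ⊤}
  B5:   IN={a:12, b:-4, c:0, e:6; rest ⊤}   OUT={a:4, b:-4, e:6; rest ⊤}
  B6:   IN={b:-4, e:6; rest ⊤}   OUT={b:-4, e:6; rest ⊤}

Merge at B2: IN[B2] = OUT[B1] = {a: 12, b: ⊤, c: ⊤, d: ⊤, e: 6, f: ⊤}
Applying B2's transfer function to that IN value gives OUT[B2] (row B2 above).

Answer: {a: 12, b: ⊤, c: ⊤, d: ⊤, e: 6, f: ⊤}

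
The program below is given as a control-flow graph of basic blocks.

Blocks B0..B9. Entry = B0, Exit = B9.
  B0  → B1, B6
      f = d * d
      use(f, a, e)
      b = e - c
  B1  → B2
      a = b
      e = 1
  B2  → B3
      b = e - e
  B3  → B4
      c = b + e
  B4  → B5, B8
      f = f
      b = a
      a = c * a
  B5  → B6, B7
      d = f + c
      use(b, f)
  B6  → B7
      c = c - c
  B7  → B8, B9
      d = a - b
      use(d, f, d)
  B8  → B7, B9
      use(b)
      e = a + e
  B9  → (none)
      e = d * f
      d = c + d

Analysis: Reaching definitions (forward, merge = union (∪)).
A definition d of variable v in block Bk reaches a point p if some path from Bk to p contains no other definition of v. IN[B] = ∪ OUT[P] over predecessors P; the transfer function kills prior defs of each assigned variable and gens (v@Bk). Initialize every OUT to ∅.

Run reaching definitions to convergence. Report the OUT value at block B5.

Fixpoint table:
  B0:   IN={}   OUT={b@B0, f@B0}
  B1:   IN={b@B0, f@B0}   OUT={a@B1, b@B0, e@B1, f@B0}
  B2:   IN={a@B1, b@B0, e@B1, f@B0}   OUT={a@B1, b@B2, e@B1, f@B0}
  B3:   IN={a@B1, b@B2, e@B1, f@B0}   OUT={a@B1, b@B2, c@B3, e@B1, f@B0}
  B4:   IN={a@B1, b@B2, c@B3, e@B1, f@B0}   OUT={a@B4, b@B4, c@B3, e@B1, f@B4}
  B5:   IN={a@B4, b@B4, c@B3, e@B1, f@B4}   OUT={a@B4, b@B4, c@B3, d@B5, e@B1, f@B4}
  B6:   IN={a@B4, b@B0, b@B4, c@B3, d@B5, e@B1, f@B0, f@B4}   OUT={a@B4, b@B0, b@B4, c@B6, d@B5, e@B1, f@B0, f@B4}
  B7:   IN={a@B4, b@B0, b@B4, c@B3, c@B6, d@B5, d@B7, e@B1, e@B8, f@B0, f@B4}   OUT={a@B4, b@B0, b@B4, c@B3, c@B6, d@B7, e@B1, e@B8, f@B0, f@B4}
  B8:   IN={a@B4, b@B0, b@B4, c@B3, c@B6, d@B7, e@B1, e@B8, f@B0, f@B4}   OUT={a@B4, b@B0, b@B4, c@B3, c@B6, d@B7, e@B8, f@B0, f@B4}
  B9:   IN={a@B4, b@B0, b@B4, c@B3, c@B6, d@B7, e@B1, e@B8, f@B0, f@B4}   OUT={a@B4, b@B0, b@B4, c@B3, c@B6, d@B9, e@B9, f@B0, f@B4}

Merge at B5: IN[B5] = OUT[B4] = {a@B4, b@B4, c@B3, e@B1, f@B4}
Applying B5's transfer function to that IN value gives OUT[B5] (row B5 above).

Answer: {a@B4, b@B4, c@B3, d@B5, e@B1, f@B4}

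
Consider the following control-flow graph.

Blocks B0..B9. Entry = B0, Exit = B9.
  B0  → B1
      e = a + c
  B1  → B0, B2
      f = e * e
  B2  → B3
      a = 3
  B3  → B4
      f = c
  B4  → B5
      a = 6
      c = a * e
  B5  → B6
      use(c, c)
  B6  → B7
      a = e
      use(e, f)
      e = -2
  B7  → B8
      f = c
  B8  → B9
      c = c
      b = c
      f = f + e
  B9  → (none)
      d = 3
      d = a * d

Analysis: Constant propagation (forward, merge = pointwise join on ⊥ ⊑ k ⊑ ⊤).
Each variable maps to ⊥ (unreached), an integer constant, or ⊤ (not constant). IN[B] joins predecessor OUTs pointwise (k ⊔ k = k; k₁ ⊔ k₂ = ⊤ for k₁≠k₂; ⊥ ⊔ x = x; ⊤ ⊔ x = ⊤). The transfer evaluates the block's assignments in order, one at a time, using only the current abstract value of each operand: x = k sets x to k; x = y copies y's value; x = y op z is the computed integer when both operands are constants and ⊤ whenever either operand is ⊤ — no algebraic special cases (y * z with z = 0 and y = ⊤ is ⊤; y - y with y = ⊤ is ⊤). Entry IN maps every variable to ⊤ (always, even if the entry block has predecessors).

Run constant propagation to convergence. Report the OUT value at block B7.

Answer: {a: ⊤, b: ⊤, c: ⊤, d: ⊤, e: -2, f: ⊤}

Derivation:
Fixpoint table:
  B0:   IN=(all ⊤)   OUT=(all ⊤)
  B1:   IN=(all ⊤)   OUT=(all ⊤)
  B2:   IN=(all ⊤)   OUT={a:3; rest ⊤}
  B3:   IN={a:3; rest ⊤}   OUT={a:3; rest ⊤}
  B4:   IN={a:3; rest ⊤}   OUT={a:6; rest ⊤}
  B5:   IN={a:6; rest ⊤}   OUT={a:6; rest ⊤}
  B6:   IN={a:6; rest ⊤}   OUT={e:-2; rest ⊤}
  B7:   IN={e:-2; rest ⊤}   OUT={e:-2; rest ⊤}
  B8:   IN={e:-2; rest ⊤}   OUT={e:-2; rest ⊤}
  B9:   IN={e:-2; rest ⊤}   OUT={e:-2; rest ⊤}

Merge at B7: IN[B7] = OUT[B6] = {a: ⊤, b: ⊤, c: ⊤, d: ⊤, e: -2, f: ⊤}
Applying B7's transfer function to that IN value gives OUT[B7] (row B7 above).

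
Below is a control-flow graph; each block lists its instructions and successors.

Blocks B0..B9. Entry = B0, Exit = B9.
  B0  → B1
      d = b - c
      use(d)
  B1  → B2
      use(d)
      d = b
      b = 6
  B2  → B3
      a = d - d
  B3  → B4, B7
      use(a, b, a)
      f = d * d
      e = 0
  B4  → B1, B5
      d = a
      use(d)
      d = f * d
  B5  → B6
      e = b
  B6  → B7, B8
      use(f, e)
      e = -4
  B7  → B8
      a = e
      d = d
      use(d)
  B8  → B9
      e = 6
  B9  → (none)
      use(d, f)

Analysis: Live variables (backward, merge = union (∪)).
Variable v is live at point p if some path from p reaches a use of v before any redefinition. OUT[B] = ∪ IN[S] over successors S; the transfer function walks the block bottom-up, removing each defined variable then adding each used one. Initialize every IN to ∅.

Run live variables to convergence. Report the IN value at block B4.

Answer: {a, b, f}

Derivation:
Converged values:
  B0:   IN={b, c}   OUT={b, d}
  B1:   IN={b, d}   OUT={b, d}
  B2:   IN={b, d}   OUT={a, b, d}
  B3:   IN={a, b, d}   OUT={a, b, d, e, f}
  B4:   IN={a, b, f}   OUT={b, d, f}
  B5:   IN={b, d, f}   OUT={d, e, f}
  B6:   IN={d, e, f}   OUT={d, e, f}
  B7:   IN={d, e, f}   OUT={d, f}
  B8:   IN={d, f}   OUT={d, f}
  B9:   IN={d, f}   OUT={}

Merge at B4: OUT[B4] = IN[B1] ⊔ IN[B5] = {b, d, f}
Applying B4's transfer function to that OUT value gives IN[B4] (row B4 above).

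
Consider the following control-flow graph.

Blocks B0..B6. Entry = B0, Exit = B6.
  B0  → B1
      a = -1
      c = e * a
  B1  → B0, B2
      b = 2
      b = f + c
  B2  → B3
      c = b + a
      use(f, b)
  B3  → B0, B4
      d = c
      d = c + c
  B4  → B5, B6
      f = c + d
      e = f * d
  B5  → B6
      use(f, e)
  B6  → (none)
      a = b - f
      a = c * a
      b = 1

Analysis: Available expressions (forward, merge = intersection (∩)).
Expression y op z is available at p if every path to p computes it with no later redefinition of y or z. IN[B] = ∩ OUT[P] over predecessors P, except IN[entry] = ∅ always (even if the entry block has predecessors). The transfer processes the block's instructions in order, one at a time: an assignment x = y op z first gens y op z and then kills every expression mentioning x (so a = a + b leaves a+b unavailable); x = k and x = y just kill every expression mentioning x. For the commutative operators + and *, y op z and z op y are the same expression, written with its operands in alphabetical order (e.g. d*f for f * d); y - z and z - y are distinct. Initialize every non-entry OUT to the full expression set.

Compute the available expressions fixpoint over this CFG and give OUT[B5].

Answer: {a+b, c+c, c+d, d*f}

Trace:
Fixpoint table:
  B0:   IN={}   OUT={a*e}
  B1:   IN={a*e}   OUT={a*e, c+f}
  B2:   IN={a*e, c+f}   OUT={a*e, a+b}
  B3:   IN={a*e, a+b}   OUT={a*e, a+b, c+c}
  B4:   IN={a*e, a+b, c+c}   OUT={a+b, c+c, c+d, d*f}
  B5:   IN={a+b, c+c, c+d, d*f}   OUT={a+b, c+c, c+d, d*f}
  B6:   IN={a+b, c+c, c+d, d*f}   OUT={c+c, c+d, d*f}

Merge at B5: IN[B5] = OUT[B4] = {a+b, c+c, c+d, d*f}
Applying B5's transfer function to that IN value gives OUT[B5] (row B5 above).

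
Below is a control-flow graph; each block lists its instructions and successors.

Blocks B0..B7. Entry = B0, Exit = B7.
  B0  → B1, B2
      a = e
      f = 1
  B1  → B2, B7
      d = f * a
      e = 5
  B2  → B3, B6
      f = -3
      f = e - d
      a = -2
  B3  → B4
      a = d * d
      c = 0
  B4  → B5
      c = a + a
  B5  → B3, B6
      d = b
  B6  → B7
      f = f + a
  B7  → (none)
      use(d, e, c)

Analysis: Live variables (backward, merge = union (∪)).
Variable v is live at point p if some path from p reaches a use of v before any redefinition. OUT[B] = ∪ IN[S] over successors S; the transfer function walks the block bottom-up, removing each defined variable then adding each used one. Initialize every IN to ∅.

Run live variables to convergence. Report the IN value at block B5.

Per-block solution:
  B0:   IN={b, c, d, e}   OUT={a, b, c, d, e, f}
  B1:   IN={a, b, c, f}   OUT={b, c, d, e}
  B2:   IN={b, c, d, e}   OUT={a, b, c, d, e, f}
  B3:   IN={b, d, e, f}   OUT={a, b, e, f}
  B4:   IN={a, b, e, f}   OUT={a, b, c, e, f}
  B5:   IN={a, b, c, e, f}   OUT={a, b, c, d, e, f}
  B6:   IN={a, c, d, e, f}   OUT={c, d, e}
  B7:   IN={c, d, e}   OUT={}

Merge at B5: OUT[B5] = IN[B3] ⊔ IN[B6] = {a, b, c, d, e, f}
Applying B5's transfer function to that OUT value gives IN[B5] (row B5 above).

Answer: {a, b, c, e, f}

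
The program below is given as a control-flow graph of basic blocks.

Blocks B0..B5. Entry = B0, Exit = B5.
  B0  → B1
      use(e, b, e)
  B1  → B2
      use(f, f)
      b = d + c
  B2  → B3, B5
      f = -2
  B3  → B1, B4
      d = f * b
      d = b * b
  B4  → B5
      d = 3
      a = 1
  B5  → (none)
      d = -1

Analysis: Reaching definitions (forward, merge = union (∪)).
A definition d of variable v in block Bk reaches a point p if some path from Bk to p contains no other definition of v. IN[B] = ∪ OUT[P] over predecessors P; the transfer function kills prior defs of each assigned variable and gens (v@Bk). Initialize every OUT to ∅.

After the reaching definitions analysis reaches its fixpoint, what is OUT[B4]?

Per-block solution:
  B0:  IN={}  OUT={}
  B1:  IN={b@B1, d@B3, f@B2}  OUT={b@B1, d@B3, f@B2}
  B2:  IN={b@B1, d@B3, f@B2}  OUT={b@B1, d@B3, f@B2}
  B3:  IN={b@B1, d@B3, f@B2}  OUT={b@B1, d@B3, f@B2}
  B4:  IN={b@B1, d@B3, f@B2}  OUT={a@B4, b@B1, d@B4, f@B2}
  B5:  IN={a@B4, b@B1, d@B3, d@B4, f@B2}  OUT={a@B4, b@B1, d@B5, f@B2}

Merge at B4: IN[B4] = OUT[B3] = {b@B1, d@B3, f@B2}
Applying B4's transfer function to that IN value gives OUT[B4] (row B4 above).

Answer: {a@B4, b@B1, d@B4, f@B2}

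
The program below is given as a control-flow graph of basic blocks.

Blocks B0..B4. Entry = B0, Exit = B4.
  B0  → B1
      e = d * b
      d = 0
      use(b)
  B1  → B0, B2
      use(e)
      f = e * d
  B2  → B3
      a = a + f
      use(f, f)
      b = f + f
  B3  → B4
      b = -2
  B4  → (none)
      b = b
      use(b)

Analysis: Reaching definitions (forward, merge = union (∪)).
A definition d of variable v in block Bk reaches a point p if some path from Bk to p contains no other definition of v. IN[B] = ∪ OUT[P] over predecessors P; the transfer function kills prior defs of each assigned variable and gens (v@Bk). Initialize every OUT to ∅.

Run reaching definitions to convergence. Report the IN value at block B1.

Answer: {d@B0, e@B0, f@B1}

Working:
Converged values:
  B0: | IN={d@B0, e@B0, f@B1} | OUT={d@B0, e@B0, f@B1}
  B1: | IN={d@B0, e@B0, f@B1} | OUT={d@B0, e@B0, f@B1}
  B2: | IN={d@B0, e@B0, f@B1} | OUT={a@B2, b@B2, d@B0, e@B0, f@B1}
  B3: | IN={a@B2, b@B2, d@B0, e@B0, f@B1} | OUT={a@B2, b@B3, d@B0, e@B0, f@B1}
  B4: | IN={a@B2, b@B3, d@B0, e@B0, f@B1} | OUT={a@B2, b@B4, d@B0, e@B0, f@B1}

Merge at B1: IN[B1] = OUT[B0] = {d@B0, e@B0, f@B1}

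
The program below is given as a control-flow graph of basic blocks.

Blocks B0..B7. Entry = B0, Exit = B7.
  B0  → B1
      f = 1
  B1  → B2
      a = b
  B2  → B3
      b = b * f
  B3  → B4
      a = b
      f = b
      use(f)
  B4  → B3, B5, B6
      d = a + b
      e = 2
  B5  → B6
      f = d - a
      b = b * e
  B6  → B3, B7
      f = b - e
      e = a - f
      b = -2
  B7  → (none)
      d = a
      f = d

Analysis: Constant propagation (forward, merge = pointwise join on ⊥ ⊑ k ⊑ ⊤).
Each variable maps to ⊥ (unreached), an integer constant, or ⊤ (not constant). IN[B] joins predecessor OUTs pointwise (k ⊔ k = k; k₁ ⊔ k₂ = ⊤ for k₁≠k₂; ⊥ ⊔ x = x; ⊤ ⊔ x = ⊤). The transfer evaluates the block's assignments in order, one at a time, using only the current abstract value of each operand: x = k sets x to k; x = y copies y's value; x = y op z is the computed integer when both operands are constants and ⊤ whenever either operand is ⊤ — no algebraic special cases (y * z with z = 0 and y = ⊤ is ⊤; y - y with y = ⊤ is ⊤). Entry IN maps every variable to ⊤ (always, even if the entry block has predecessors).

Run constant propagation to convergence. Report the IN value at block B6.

Per-block solution:
  B0:  IN=(all ⊤)  OUT={f:1; rest ⊤}
  B1:  IN={f:1; rest ⊤}  OUT={f:1; rest ⊤}
  B2:  IN={f:1; rest ⊤}  OUT={f:1; rest ⊤}
  B3:  IN=(all ⊤)  OUT=(all ⊤)
  B4:  IN=(all ⊤)  OUT={e:2; rest ⊤}
  B5:  IN={e:2; rest ⊤}  OUT={e:2; rest ⊤}
  B6:  IN={e:2; rest ⊤}  OUT={b:-2; rest ⊤}
  B7:  IN={b:-2; rest ⊤}  OUT={b:-2; rest ⊤}

Merge at B6: IN[B6] = OUT[B4] ⊔ OUT[B5] = {a: ⊤, b: ⊤, c: ⊤, d: ⊤, e: 2, f: ⊤}

Answer: {a: ⊤, b: ⊤, c: ⊤, d: ⊤, e: 2, f: ⊤}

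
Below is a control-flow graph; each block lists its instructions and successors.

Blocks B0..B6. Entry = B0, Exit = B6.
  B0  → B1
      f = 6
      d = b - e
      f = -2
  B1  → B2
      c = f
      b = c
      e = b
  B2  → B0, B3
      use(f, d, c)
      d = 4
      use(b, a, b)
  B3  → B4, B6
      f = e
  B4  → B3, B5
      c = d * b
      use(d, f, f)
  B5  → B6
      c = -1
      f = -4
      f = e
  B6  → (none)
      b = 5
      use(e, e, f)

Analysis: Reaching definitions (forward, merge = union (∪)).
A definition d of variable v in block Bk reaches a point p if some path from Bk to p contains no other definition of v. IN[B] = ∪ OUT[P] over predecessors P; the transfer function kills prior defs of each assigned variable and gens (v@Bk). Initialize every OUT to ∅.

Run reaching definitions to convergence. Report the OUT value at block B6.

Answer: {b@B6, c@B1, c@B4, c@B5, d@B2, e@B1, f@B3, f@B5}

Working:
Converged values:
  B0: | IN={b@B1, c@B1, d@B2, e@B1, f@B0} | OUT={b@B1, c@B1, d@B0, e@B1, f@B0}
  B1: | IN={b@B1, c@B1, d@B0, e@B1, f@B0} | OUT={b@B1, c@B1, d@B0, e@B1, f@B0}
  B2: | IN={b@B1, c@B1, d@B0, e@B1, f@B0} | OUT={b@B1, c@B1, d@B2, e@B1, f@B0}
  B3: | IN={b@B1, c@B1, c@B4, d@B2, e@B1, f@B0, f@B3} | OUT={b@B1, c@B1, c@B4, d@B2, e@B1, f@B3}
  B4: | IN={b@B1, c@B1, c@B4, d@B2, e@B1, f@B3} | OUT={b@B1, c@B4, d@B2, e@B1, f@B3}
  B5: | IN={b@B1, c@B4, d@B2, e@B1, f@B3} | OUT={b@B1, c@B5, d@B2, e@B1, f@B5}
  B6: | IN={b@B1, c@B1, c@B4, c@B5, d@B2, e@B1, f@B3, f@B5} | OUT={b@B6, c@B1, c@B4, c@B5, d@B2, e@B1, f@B3, f@B5}

Merge at B6: IN[B6] = OUT[B3] ⊔ OUT[B5] = {b@B1, c@B1, c@B4, c@B5, d@B2, e@B1, f@B3, f@B5}
Applying B6's transfer function to that IN value gives OUT[B6] (row B6 above).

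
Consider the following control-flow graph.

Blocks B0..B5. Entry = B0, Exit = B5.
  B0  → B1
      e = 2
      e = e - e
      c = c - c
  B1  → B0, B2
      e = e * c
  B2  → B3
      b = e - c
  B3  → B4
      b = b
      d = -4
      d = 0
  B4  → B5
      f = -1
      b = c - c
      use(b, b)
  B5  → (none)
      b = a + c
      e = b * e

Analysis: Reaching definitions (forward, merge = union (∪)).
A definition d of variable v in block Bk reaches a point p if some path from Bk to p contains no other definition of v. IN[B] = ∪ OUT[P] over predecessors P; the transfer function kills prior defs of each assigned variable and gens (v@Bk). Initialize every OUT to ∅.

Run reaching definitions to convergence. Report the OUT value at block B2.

Per-block solution:
  B0: | IN={c@B0, e@B1} | OUT={c@B0, e@B0}
  B1: | IN={c@B0, e@B0} | OUT={c@B0, e@B1}
  B2: | IN={c@B0, e@B1} | OUT={b@B2, c@B0, e@B1}
  B3: | IN={b@B2, c@B0, e@B1} | OUT={b@B3, c@B0, d@B3, e@B1}
  B4: | IN={b@B3, c@B0, d@B3, e@B1} | OUT={b@B4, c@B0, d@B3, e@B1, f@B4}
  B5: | IN={b@B4, c@B0, d@B3, e@B1, f@B4} | OUT={b@B5, c@B0, d@B3, e@B5, f@B4}

Merge at B2: IN[B2] = OUT[B1] = {c@B0, e@B1}
Applying B2's transfer function to that IN value gives OUT[B2] (row B2 above).

Answer: {b@B2, c@B0, e@B1}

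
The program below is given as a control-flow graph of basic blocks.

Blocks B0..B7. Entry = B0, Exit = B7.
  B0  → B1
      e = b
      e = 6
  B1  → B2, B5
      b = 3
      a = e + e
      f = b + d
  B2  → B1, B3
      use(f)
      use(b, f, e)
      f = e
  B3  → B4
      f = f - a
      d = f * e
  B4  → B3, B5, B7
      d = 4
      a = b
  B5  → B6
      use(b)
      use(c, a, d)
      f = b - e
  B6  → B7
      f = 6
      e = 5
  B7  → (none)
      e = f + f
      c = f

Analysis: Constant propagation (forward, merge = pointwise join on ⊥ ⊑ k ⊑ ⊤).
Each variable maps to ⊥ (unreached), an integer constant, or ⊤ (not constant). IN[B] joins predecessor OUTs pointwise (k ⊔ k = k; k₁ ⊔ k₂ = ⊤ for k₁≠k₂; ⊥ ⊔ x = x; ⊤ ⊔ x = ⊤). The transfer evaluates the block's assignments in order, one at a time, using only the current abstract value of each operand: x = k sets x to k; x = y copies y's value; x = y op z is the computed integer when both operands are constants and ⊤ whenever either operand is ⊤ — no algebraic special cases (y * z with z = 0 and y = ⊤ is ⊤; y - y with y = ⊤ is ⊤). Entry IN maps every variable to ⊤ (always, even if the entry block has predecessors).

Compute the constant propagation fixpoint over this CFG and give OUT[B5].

Answer: {a: ⊤, b: 3, c: ⊤, d: ⊤, e: 6, f: -3}

Trace:
Fixpoint table:
  B0:   IN=(all ⊤)   OUT={e:6; rest ⊤}
  B1:   IN={e:6; rest ⊤}   OUT={a:12, b:3, e:6; rest ⊤}
  B2:   IN={a:12, b:3, e:6; rest ⊤}   OUT={a:12, b:3, e:6, f:6; rest ⊤}
  B3:   IN={b:3, e:6; rest ⊤}   OUT={b:3, e:6; rest ⊤}
  B4:   IN={b:3, e:6; rest ⊤}   OUT={a:3, b:3, d:4, e:6; rest ⊤}
  B5:   IN={b:3, e:6; rest ⊤}   OUT={b:3, e:6, f:-3; rest ⊤}
  B6:   IN={b:3, e:6, f:-3; rest ⊤}   OUT={b:3, e:5, f:6; rest ⊤}
  B7:   IN={b:3; rest ⊤}   OUT={b:3; rest ⊤}

Merge at B5: IN[B5] = OUT[B1] ⊔ OUT[B4] = {a: ⊤, b: 3, c: ⊤, d: ⊤, e: 6, f: ⊤}
Applying B5's transfer function to that IN value gives OUT[B5] (row B5 above).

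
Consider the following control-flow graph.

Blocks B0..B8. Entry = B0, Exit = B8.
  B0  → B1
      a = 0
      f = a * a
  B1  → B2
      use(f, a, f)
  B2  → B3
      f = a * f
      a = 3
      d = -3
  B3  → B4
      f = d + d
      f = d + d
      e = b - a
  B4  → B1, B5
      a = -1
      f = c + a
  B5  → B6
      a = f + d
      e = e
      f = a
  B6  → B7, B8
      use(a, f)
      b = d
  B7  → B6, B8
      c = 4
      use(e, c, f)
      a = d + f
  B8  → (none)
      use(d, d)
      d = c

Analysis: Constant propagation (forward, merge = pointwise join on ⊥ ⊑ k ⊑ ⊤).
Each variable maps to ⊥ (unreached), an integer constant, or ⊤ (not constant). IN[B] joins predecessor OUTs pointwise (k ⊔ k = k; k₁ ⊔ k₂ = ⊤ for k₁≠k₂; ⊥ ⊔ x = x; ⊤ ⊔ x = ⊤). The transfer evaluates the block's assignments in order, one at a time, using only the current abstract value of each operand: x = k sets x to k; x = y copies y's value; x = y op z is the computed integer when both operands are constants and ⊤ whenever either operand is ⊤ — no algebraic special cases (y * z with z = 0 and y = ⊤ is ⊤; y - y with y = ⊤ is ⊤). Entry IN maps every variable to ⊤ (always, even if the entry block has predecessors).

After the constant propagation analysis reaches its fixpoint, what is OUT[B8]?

Answer: {a: ⊤, b: -3, c: ⊤, d: ⊤, e: ⊤, f: ⊤}

Working:
Converged values:
  B0:  IN=(all ⊤)  OUT={a:0, f:0; rest ⊤}
  B1:  IN=(all ⊤)  OUT=(all ⊤)
  B2:  IN=(all ⊤)  OUT={a:3, d:-3; rest ⊤}
  B3:  IN={a:3, d:-3; rest ⊤}  OUT={a:3, d:-3, f:-6; rest ⊤}
  B4:  IN={a:3, d:-3, f:-6; rest ⊤}  OUT={a:-1, d:-3; rest ⊤}
  B5:  IN={a:-1, d:-3; rest ⊤}  OUT={d:-3; rest ⊤}
  B6:  IN={d:-3; rest ⊤}  OUT={b:-3, d:-3; rest ⊤}
  B7:  IN={b:-3, d:-3; rest ⊤}  OUT={b:-3, c:4, d:-3; rest ⊤}
  B8:  IN={b:-3, d:-3; rest ⊤}  OUT={b:-3; rest ⊤}

Merge at B8: IN[B8] = OUT[B6] ⊔ OUT[B7] = {a: ⊤, b: -3, c: ⊤, d: -3, e: ⊤, f: ⊤}
Applying B8's transfer function to that IN value gives OUT[B8] (row B8 above).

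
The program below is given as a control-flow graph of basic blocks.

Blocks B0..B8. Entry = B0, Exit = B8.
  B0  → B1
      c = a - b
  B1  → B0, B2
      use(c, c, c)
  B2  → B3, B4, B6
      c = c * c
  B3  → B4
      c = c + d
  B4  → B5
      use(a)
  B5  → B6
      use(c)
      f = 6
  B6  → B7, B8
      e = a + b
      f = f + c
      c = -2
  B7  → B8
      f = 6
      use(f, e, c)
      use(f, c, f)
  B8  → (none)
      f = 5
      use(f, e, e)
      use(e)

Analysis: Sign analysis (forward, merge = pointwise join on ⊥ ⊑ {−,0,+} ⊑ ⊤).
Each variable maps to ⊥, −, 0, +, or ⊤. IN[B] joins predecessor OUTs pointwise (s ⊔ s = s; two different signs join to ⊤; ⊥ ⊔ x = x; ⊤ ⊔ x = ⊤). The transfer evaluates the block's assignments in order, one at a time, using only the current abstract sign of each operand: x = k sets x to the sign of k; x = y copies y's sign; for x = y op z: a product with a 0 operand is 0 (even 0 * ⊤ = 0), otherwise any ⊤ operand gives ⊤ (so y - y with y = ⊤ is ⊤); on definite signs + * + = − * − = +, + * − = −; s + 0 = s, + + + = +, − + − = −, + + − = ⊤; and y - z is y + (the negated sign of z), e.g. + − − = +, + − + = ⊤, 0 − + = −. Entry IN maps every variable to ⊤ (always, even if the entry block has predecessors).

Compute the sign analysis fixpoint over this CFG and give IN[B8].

Converged values:
  B0: | IN=(all ⊤) | OUT=(all ⊤)
  B1: | IN=(all ⊤) | OUT=(all ⊤)
  B2: | IN=(all ⊤) | OUT=(all ⊤)
  B3: | IN=(all ⊤) | OUT=(all ⊤)
  B4: | IN=(all ⊤) | OUT=(all ⊤)
  B5: | IN=(all ⊤) | OUT={f:+; rest ⊤}
  B6: | IN=(all ⊤) | OUT={c:-; rest ⊤}
  B7: | IN={c:-; rest ⊤} | OUT={c:-, f:+; rest ⊤}
  B8: | IN={c:-; rest ⊤} | OUT={c:-, f:+; rest ⊤}

Merge at B8: IN[B8] = OUT[B6] ⊔ OUT[B7] = {a: ⊤, b: ⊤, c: -, d: ⊤, e: ⊤, f: ⊤}

Answer: {a: ⊤, b: ⊤, c: -, d: ⊤, e: ⊤, f: ⊤}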